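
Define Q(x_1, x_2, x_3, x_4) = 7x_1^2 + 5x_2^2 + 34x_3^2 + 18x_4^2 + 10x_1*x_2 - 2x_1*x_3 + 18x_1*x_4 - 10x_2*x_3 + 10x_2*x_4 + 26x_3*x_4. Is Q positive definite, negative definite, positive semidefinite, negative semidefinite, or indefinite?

The symmetric matrix of Q is A = [[7, 5, -1, 9], [5, 5, -5, 5], [-1, -5, 34, 13], [9, 5, 13, 18]].
Leading principal minors: Δ_1 = 7, Δ_2 = 10, Δ_3 = 210, Δ_4 = 50.
All leading principal minors are positive, so by Sylvester's criterion Q is positive definite.

positive definite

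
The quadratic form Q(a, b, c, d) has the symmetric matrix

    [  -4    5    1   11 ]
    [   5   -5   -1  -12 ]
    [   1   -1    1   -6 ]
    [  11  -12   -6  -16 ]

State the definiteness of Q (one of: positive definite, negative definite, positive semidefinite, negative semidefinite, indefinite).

An LDLᵀ factorisation of A has diagonal entries -4, 5/4, 6/5, 1.
That gives 3 positive, 1 negative pivots.
Hence Q is indefinite.

indefinite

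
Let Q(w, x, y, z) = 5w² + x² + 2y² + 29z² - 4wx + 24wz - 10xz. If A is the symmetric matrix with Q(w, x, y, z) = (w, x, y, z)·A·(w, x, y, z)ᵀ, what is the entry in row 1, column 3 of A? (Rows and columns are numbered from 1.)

0

The coefficient of w·y in Q is 0. For a symmetric A this equals A[1,3] + A[3,1] = 2·A[1,3].
So A[1,3] = 0/2 = 0.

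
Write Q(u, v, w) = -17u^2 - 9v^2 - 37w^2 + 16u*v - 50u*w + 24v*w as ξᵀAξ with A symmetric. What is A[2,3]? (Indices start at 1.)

The coefficient of v·w in Q is 24. For a symmetric A this equals A[2,3] + A[3,2] = 2·A[2,3].
So A[2,3] = 24/2 = 12.

12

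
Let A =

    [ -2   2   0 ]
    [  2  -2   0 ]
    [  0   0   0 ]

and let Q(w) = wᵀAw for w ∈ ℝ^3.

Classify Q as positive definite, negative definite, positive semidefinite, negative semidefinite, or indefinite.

Congruent diagonalization of A (simultaneous row and column reduction) yields pivots -2, 0, 0.
So there are 1 negative, 2 zero pivots.
Hence Q is negative semidefinite.

negative semidefinite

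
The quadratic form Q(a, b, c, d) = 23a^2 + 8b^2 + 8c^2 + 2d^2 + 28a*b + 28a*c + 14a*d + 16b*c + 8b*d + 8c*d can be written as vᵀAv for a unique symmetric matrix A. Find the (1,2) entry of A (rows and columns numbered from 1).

The coefficient of a·b in Q is 28. For a symmetric A this equals A[1,2] + A[2,1] = 2·A[1,2].
So A[1,2] = 28/2 = 14.

14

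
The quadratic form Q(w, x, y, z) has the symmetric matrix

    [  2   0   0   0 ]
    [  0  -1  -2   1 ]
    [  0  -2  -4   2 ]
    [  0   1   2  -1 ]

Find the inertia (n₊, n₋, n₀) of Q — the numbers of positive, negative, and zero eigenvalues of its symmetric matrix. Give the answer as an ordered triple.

Applying the same elementary operations to the rows and columns of A produces a congruent diagonal matrix with entries 2, -1, 0, 0.
That gives 1 positive, 1 negative, 2 zero pivots.

(1, 1, 2)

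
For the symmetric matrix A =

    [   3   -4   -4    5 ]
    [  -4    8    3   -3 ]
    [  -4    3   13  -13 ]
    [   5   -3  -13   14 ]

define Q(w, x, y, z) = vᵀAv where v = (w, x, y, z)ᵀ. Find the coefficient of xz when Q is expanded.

The coefficient of xz is A[2,4] + A[4,2] = 2·(-3) = -6.

-6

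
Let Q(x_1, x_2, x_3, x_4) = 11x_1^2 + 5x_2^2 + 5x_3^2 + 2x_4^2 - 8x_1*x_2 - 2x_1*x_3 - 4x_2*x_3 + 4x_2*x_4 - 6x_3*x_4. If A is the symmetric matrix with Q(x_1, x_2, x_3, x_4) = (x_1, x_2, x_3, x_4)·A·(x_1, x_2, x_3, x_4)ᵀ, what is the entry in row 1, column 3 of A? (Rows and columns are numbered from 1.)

-1

The coefficient of x_1·x_3 in Q is -2. For a symmetric A this equals A[1,3] + A[3,1] = 2·A[1,3].
So A[1,3] = -2/2 = -1.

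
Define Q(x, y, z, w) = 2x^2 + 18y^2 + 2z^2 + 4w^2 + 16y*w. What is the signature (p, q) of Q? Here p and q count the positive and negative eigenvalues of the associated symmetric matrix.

(4, 0)

The symmetric matrix is A = [[2, 0, 0, 0], [0, 18, 0, 8], [0, 0, 2, 0], [0, 8, 0, 4]].
An LDLᵀ factorisation of A has diagonal entries 2, 18, 2, 4/9.
Counting signs: 4 positive.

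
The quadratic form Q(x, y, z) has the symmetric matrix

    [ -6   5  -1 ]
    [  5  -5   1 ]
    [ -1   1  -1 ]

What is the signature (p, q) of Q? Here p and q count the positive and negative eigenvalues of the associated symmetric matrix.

(0, 3)

Applying the same elementary operations to the rows and columns of A produces a congruent diagonal matrix with entries -6, -5/6, -4/5.
So there are 3 negative pivots.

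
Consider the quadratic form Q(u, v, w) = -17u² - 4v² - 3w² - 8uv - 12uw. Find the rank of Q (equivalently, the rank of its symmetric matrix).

3

The symmetric matrix is A = [[-17, -4, -6], [-4, -4, 0], [-6, 0, -3]].
An LDLᵀ factorisation of A has diagonal entries -17, -52/17, -3/13.
So there are 3 negative pivots.
The rank is the number of nonzero pivots: 3.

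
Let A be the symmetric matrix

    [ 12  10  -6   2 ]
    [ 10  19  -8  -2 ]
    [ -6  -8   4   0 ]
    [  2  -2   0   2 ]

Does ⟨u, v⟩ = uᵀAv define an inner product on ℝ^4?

Leading principal minors: Δ_1 = 12, Δ_2 = 128, Δ_3 = 20, Δ_4 = 8.
All leading principal minors are positive, so by Sylvester's criterion Q is positive definite.
⟨·,·⟩ is an inner product exactly when A is positive definite.

yes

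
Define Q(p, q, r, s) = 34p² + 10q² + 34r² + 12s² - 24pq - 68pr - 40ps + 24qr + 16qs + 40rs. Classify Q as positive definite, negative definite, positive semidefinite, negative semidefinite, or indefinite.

The symmetric matrix is A = [[34, -12, -34, -20], [-12, 10, 12, 8], [-34, 12, 34, 20], [-20, 8, 20, 12]].
Applying the same elementary operations to the rows and columns of A produces a congruent diagonal matrix with entries 34, 98/17, 0, 4/49.
Counting signs: 3 positive, 1 zero.
Hence Q is positive semidefinite.

positive semidefinite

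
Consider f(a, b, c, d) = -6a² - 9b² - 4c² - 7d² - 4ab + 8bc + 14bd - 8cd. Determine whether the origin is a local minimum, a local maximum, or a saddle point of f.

The Hessian at the origin is H = [[-12, -4, 0, 0], [-4, -18, 8, 14], [0, 8, -8, -8], [0, 14, -8, -14]].
Row-reducing H symmetrically gives the diagonal entries -12, -50/3, -104/25, -24/13.
Counting signs: 4 negative.
H is negative definite, so the origin is a strict local maximum.

local maximum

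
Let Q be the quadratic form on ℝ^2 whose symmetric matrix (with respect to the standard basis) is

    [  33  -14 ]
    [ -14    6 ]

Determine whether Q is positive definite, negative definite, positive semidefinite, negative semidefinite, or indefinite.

positive definite

Leading principal minors: Δ_1 = 33, Δ_2 = 2.
All leading principal minors are positive, so by Sylvester's criterion Q is positive definite.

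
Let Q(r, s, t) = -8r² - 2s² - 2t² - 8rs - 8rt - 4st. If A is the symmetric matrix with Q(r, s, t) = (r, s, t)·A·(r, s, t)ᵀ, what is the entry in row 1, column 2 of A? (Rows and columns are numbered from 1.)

-4

The coefficient of r·s in Q is -8. For a symmetric A this equals A[1,2] + A[2,1] = 2·A[1,2].
So A[1,2] = -8/2 = -4.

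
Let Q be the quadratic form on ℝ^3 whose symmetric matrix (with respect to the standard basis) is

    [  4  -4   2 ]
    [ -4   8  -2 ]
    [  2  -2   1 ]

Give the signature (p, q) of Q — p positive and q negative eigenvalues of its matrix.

(2, 0)

Applying the same elementary operations to the rows and columns of A produces a congruent diagonal matrix with entries 4, 4, 0.
So there are 2 positive, 1 zero pivots.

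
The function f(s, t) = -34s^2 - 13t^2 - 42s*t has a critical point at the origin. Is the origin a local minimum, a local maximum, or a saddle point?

The Hessian at the origin is H = [[-68, -42], [-42, -26]].
det H = -68·-26 − (-42)² = 4 > 0 and H[1,1] = -68 < 0, so H is negative definite.
Therefore the origin is a local maximum.

local maximum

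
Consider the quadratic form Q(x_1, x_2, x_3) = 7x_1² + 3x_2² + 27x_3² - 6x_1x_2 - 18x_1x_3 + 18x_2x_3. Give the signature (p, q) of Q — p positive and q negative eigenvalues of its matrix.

(2, 0)

Write A = [[7, -3, -9], [-3, 3, 9], [-9, 9, 27]].
Row-reducing A symmetrically gives the diagonal entries 7, 12/7, 0.
So there are 2 positive, 1 zero pivots.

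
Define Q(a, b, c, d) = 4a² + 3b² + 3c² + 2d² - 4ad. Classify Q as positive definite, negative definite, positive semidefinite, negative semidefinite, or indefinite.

positive definite

Write A = [[4, 0, 0, -2], [0, 3, 0, 0], [0, 0, 3, 0], [-2, 0, 0, 2]].
Congruent diagonalization of A (simultaneous row and column reduction) yields pivots 4, 3, 3, 1.
So there are 4 positive pivots.
Hence Q is positive definite.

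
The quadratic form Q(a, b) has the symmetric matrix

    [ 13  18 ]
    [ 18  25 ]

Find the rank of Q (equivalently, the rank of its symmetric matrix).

2

Row-reducing A symmetrically gives the diagonal entries 13, 1/13.
Counting signs: 2 positive.
The rank is the number of nonzero pivots: 2.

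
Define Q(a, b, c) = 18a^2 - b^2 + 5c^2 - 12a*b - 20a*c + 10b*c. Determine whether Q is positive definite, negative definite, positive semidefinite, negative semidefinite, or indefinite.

indefinite

The symmetric matrix is A = [[18, -6, -10], [-6, -1, 5], [-10, 5, 5]].
Symmetric row and column elimination reduces A to a congruent diagonal form with pivots 18, -3, 10/27.
So there are 2 positive, 1 negative pivots.
Hence Q is indefinite.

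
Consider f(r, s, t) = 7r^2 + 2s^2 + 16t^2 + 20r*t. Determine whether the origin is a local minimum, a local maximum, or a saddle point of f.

The Hessian at the origin is H = [[14, 0, 20], [0, 4, 0], [20, 0, 32]].
Applying the same elementary operations to the rows and columns of H produces a congruent diagonal matrix with entries 14, 4, 24/7.
Counting signs: 3 positive.
H is positive definite, so the origin is a strict local minimum.

local minimum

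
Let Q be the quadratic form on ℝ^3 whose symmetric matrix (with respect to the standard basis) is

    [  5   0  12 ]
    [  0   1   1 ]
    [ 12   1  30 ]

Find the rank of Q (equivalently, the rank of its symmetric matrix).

Symmetric row and column elimination reduces A to a congruent diagonal form with pivots 5, 1, 1/5.
Counting signs: 3 positive.
The rank is the number of nonzero pivots: 3.

3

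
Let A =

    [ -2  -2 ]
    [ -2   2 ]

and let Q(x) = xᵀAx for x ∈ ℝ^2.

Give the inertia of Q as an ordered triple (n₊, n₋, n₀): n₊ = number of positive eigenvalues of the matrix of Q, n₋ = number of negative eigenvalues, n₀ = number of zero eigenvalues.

Applying the same elementary operations to the rows and columns of A produces a congruent diagonal matrix with entries -2, 4.
Counting signs: 1 positive, 1 negative.

(1, 1, 0)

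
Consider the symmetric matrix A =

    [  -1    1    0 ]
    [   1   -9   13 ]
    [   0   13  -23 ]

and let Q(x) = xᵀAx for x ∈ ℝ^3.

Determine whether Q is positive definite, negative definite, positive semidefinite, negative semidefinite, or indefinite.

negative definite

Applying the same elementary operations to the rows and columns of A produces a congruent diagonal matrix with entries -1, -8, -15/8.
That gives 3 negative pivots.
Hence Q is negative definite.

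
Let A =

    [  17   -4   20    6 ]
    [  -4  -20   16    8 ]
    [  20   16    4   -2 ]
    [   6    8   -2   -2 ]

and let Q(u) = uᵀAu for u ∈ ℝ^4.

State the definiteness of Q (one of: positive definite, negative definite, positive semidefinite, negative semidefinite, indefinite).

indefinite

Applying the same elementary operations to the rows and columns of A produces a congruent diagonal matrix with entries 17, -356/17, 84/89, 1/21.
So there are 3 positive, 1 negative pivots.
Hence Q is indefinite.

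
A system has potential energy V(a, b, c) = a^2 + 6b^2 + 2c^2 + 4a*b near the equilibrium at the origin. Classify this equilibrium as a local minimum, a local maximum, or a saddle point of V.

local minimum

The Hessian at the origin is H = [[2, 4, 0], [4, 12, 0], [0, 0, 4]].
Congruent diagonalization of H (simultaneous row and column reduction) yields pivots 2, 4, 4.
So there are 3 positive pivots.
H is positive definite, so the origin is a strict local minimum.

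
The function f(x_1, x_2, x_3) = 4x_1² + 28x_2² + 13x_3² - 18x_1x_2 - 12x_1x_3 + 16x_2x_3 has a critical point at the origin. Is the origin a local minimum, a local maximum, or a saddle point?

The Hessian at the origin is H = [[8, -18, -12], [-18, 56, 16], [-12, 16, 26]].
Row-reducing H symmetrically gives the diagonal entries 8, 31/2, 6/31.
That gives 3 positive pivots.
H is positive definite, so the origin is a strict local minimum.

local minimum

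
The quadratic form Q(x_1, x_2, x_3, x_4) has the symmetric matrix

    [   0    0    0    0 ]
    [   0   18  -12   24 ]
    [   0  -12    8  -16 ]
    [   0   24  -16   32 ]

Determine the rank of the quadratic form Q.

Symmetric row and column elimination reduces A to a congruent diagonal form with pivots 0, 18, 0, 0.
So there are 1 positive, 3 zero pivots.
The rank is the number of nonzero pivots: 1.

1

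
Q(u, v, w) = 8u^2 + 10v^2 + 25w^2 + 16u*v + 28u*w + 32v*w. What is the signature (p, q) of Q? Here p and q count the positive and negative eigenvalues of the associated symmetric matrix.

Write A = [[8, 8, 14], [8, 10, 16], [14, 16, 25]].
Row-reducing A symmetrically gives the diagonal entries 8, 2, -3/2.
So there are 2 positive, 1 negative pivots.

(2, 1)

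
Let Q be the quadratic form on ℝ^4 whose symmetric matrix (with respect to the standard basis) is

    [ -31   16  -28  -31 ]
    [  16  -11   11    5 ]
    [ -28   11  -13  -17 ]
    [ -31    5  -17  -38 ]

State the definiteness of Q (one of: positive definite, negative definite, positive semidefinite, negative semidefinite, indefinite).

indefinite

Congruent diagonalization of A (simultaneous row and column reduction) yields pivots -31, -85/31, 1414/85, 12/707.
That gives 2 positive, 2 negative pivots.
Hence Q is indefinite.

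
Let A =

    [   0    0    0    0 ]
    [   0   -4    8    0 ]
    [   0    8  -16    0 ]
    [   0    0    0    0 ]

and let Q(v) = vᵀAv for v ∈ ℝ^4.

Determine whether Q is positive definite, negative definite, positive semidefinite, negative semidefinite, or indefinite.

Congruent diagonalization of A (simultaneous row and column reduction) yields pivots 0, -4, 0, 0.
Counting signs: 1 negative, 3 zero.
Hence Q is negative semidefinite.

negative semidefinite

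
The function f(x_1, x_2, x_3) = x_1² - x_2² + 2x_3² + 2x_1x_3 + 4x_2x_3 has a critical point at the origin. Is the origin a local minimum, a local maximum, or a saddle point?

saddle point

The Hessian at the origin is H = [[2, 0, 2], [0, -2, 4], [2, 4, 4]].
Applying the same elementary operations to the rows and columns of H produces a congruent diagonal matrix with entries 2, -2, 10.
That gives 2 positive, 1 negative pivots.
H is indefinite, so the origin is a saddle point.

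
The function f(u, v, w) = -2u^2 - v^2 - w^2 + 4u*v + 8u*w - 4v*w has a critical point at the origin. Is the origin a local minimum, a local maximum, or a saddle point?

saddle point

The Hessian at the origin is H = [[-4, 4, 8], [4, -2, -4], [8, -4, -2]].
Row-reducing H symmetrically gives the diagonal entries -4, 2, 6.
Counting signs: 2 positive, 1 negative.
H is indefinite, so the origin is a saddle point.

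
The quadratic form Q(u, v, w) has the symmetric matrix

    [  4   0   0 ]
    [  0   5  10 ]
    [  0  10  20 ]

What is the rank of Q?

Congruent diagonalization of A (simultaneous row and column reduction) yields pivots 4, 5, 0.
That gives 2 positive, 1 zero pivots.
The rank is the number of nonzero pivots: 2.

2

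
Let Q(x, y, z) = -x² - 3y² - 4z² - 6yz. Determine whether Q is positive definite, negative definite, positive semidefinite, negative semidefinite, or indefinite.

negative definite

The symmetric matrix is A = [[-1, 0, 0], [0, -3, -3], [0, -3, -4]].
Row-reducing A symmetrically gives the diagonal entries -1, -3, -1.
So there are 3 negative pivots.
Hence Q is negative definite.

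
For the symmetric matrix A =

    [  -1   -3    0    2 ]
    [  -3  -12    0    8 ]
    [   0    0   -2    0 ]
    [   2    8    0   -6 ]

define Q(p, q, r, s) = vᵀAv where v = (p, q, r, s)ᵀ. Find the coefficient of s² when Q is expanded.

-6

The coefficient of s² is the diagonal entry A[4,4] = -6.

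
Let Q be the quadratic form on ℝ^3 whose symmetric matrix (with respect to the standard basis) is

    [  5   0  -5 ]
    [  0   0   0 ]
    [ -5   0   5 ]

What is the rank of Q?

Row-reducing A symmetrically gives the diagonal entries 5, 0, 0.
Counting signs: 1 positive, 2 zero.
The rank is the number of nonzero pivots: 1.

1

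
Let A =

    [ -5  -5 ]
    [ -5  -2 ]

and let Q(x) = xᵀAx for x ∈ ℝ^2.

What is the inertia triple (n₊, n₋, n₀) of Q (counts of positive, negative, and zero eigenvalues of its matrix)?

(1, 1, 0)

Applying the same elementary operations to the rows and columns of A produces a congruent diagonal matrix with entries -5, 3.
Counting signs: 1 positive, 1 negative.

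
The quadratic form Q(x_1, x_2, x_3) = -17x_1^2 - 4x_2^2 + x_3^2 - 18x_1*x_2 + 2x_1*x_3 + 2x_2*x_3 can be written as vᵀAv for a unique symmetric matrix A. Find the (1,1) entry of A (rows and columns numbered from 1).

-17

The coefficient of x_1^2 in Q is -17, and that is exactly A[1,1].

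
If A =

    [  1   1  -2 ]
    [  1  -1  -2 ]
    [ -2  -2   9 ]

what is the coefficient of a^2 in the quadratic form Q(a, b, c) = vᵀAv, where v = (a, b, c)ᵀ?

The coefficient of a^2 is the diagonal entry A[1,1] = 1.

1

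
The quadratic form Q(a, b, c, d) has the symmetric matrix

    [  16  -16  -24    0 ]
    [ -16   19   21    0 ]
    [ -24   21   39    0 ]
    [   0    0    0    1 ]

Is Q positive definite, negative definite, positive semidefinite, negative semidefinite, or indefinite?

Applying the same elementary operations to the rows and columns of A produces a congruent diagonal matrix with entries 16, 3, 0, 1.
So there are 3 positive, 1 zero pivots.
Hence Q is positive semidefinite.

positive semidefinite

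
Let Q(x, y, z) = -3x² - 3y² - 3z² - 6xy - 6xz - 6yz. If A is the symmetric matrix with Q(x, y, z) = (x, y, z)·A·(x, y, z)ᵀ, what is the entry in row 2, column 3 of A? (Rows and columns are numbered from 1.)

The coefficient of y·z in Q is -6. For a symmetric A this equals A[2,3] + A[3,2] = 2·A[2,3].
So A[2,3] = -6/2 = -3.

-3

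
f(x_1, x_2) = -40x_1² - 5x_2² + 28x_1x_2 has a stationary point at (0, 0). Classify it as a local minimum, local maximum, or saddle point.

local maximum

The Hessian at the origin is H = [[-80, 28], [28, -10]].
det H = -80·-10 − (28)² = 16 > 0 and H[1,1] = -80 < 0, so H is negative definite.
Therefore the origin is a local maximum.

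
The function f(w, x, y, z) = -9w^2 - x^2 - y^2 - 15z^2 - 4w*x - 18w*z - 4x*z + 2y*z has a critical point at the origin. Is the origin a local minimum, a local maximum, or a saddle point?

The Hessian at the origin is H = [[-18, -4, 0, -18], [-4, -2, 0, -4], [0, 0, -2, 2], [-18, -4, 2, -30]].
Symmetric row and column elimination reduces H to a congruent diagonal form with pivots -18, -10/9, -2, -10.
That gives 4 negative pivots.
H is negative definite, so the origin is a strict local maximum.

local maximum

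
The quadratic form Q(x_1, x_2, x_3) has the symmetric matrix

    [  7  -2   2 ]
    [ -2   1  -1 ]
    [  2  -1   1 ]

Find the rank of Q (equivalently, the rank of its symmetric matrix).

2

Row-reducing A symmetrically gives the diagonal entries 7, 3/7, 0.
That gives 2 positive, 1 zero pivots.
The rank is the number of nonzero pivots: 2.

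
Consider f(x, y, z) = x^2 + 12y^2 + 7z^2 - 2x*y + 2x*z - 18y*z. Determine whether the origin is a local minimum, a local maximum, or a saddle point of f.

local minimum

The Hessian at the origin is H = [[2, -2, 2], [-2, 24, -18], [2, -18, 14]].
Row-reducing H symmetrically gives the diagonal entries 2, 22, 4/11.
That gives 3 positive pivots.
H is positive definite, so the origin is a strict local minimum.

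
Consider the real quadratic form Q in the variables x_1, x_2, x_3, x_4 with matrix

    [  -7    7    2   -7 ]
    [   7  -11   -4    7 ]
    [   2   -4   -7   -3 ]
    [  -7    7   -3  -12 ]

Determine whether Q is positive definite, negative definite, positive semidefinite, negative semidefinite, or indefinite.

negative definite

Leading principal minors: Δ_1 = -7, Δ_2 = 28, Δ_3 = -152, Δ_4 = 60.
The signs alternate starting with Δ_1 < 0, so by Sylvester's criterion Q is negative definite.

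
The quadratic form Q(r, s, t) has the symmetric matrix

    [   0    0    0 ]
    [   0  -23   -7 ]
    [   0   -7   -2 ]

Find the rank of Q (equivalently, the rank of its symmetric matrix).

Row-reducing A symmetrically gives the diagonal entries 0, -23, 3/23.
So there are 1 positive, 1 negative, 1 zero pivots.
The rank is the number of nonzero pivots: 2.

2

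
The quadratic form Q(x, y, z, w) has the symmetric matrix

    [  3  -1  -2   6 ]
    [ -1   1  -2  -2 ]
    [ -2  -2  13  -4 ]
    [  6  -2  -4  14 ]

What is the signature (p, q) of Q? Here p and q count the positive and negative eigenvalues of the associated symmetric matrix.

An LDLᵀ factorisation of A has diagonal entries 3, 2/3, 1, 2.
So there are 4 positive pivots.

(4, 0)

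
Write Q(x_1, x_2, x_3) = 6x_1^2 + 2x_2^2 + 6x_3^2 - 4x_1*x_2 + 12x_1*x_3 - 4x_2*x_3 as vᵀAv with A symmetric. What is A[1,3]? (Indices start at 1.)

6

The coefficient of x_1·x_3 in Q is 12. For a symmetric A this equals A[1,3] + A[3,1] = 2·A[1,3].
So A[1,3] = 12/2 = 6.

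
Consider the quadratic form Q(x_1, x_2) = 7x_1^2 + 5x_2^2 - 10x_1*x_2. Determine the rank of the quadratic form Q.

2

The associated matrix is A = [[7, -5], [-5, 5]].
An LDLᵀ factorisation of A has diagonal entries 7, 10/7.
Counting signs: 2 positive.
The rank is the number of nonzero pivots: 2.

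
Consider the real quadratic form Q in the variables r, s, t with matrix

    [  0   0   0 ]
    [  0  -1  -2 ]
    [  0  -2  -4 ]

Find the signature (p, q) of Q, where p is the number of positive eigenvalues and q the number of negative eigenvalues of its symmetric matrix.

Row-reducing A symmetrically gives the diagonal entries 0, -1, 0.
Counting signs: 1 negative, 2 zero.

(0, 1)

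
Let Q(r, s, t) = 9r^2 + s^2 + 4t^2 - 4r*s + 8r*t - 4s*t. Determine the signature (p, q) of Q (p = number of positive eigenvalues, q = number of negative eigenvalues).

The symmetric matrix is A = [[9, -2, 4], [-2, 1, -2], [4, -2, 4]].
Applying the same elementary operations to the rows and columns of A produces a congruent diagonal matrix with entries 9, 5/9, 0.
That gives 2 positive, 1 zero pivots.

(2, 0)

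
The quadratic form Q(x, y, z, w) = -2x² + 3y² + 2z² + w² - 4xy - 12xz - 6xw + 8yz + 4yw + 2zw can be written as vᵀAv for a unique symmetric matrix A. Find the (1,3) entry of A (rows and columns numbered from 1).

The coefficient of x·z in Q is -12. For a symmetric A this equals A[1,3] + A[3,1] = 2·A[1,3].
So A[1,3] = -12/2 = -6.

-6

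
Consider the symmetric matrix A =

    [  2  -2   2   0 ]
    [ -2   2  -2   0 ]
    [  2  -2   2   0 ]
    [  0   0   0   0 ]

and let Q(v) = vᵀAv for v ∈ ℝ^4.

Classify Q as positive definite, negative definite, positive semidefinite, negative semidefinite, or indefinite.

Row-reducing A symmetrically gives the diagonal entries 2, 0, 0, 0.
That gives 1 positive, 3 zero pivots.
Hence Q is positive semidefinite.

positive semidefinite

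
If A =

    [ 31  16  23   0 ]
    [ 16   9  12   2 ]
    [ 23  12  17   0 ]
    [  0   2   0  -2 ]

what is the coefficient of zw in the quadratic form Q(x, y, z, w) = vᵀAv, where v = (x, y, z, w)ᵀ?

0

The coefficient of zw is A[3,4] + A[4,3] = 2·0 = 0.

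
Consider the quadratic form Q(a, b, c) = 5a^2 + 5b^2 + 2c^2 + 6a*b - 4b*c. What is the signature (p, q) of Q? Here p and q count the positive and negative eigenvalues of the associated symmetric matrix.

(3, 0)

The associated matrix is A = [[5, 3, 0], [3, 5, -2], [0, -2, 2]].
An LDLᵀ factorisation of A has diagonal entries 5, 16/5, 3/4.
So there are 3 positive pivots.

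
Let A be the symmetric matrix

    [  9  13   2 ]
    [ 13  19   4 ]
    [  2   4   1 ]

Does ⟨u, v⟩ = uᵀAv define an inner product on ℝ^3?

An LDLᵀ factorisation of A has diagonal entries 9, 2/9, -5.
That gives 2 positive, 1 negative pivots.
Hence Q is indefinite.
⟨·,·⟩ is an inner product exactly when A is positive definite.

no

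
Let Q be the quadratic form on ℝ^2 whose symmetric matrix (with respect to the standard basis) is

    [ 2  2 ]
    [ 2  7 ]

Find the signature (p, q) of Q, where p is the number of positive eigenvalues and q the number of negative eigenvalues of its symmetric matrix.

(2, 0)

Congruent diagonalization of A (simultaneous row and column reduction) yields pivots 2, 5.
That gives 2 positive pivots.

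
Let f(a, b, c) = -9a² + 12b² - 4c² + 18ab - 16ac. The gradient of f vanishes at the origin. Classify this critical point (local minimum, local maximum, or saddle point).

saddle point

The Hessian at the origin is H = [[-18, 18, -16], [18, 24, 0], [-16, 0, -8]].
Applying the same elementary operations to the rows and columns of H produces a congruent diagonal matrix with entries -18, 42, 8/63.
Counting signs: 2 positive, 1 negative.
H is indefinite, so the origin is a saddle point.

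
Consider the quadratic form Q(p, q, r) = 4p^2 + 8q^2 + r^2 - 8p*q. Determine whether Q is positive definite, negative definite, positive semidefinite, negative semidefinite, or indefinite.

The associated matrix is A = [[4, -4, 0], [-4, 8, 0], [0, 0, 1]].
Row-reducing A symmetrically gives the diagonal entries 4, 4, 1.
Counting signs: 3 positive.
Hence Q is positive definite.

positive definite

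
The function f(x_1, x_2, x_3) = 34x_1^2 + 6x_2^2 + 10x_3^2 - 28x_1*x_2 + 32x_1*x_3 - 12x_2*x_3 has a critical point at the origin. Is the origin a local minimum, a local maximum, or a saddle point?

local minimum

The Hessian at the origin is H = [[68, -28, 32], [-28, 12, -12], [32, -12, 20]].
Row-reducing H symmetrically gives the diagonal entries 68, 8/17, 2.
That gives 3 positive pivots.
H is positive definite, so the origin is a strict local minimum.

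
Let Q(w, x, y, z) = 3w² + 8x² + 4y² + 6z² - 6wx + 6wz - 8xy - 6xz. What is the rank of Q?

4

The associated matrix is A = [[3, -3, 0, 3], [-3, 8, -4, -3], [0, -4, 4, 0], [3, -3, 0, 6]].
Symmetric row and column elimination reduces A to a congruent diagonal form with pivots 3, 5, 4/5, 3.
Counting signs: 4 positive.
The rank is the number of nonzero pivots: 4.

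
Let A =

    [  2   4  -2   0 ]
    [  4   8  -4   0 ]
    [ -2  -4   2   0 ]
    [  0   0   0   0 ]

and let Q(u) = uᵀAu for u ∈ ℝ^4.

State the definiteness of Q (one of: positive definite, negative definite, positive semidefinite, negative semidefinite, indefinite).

positive semidefinite

Congruent diagonalization of A (simultaneous row and column reduction) yields pivots 2, 0, 0, 0.
So there are 1 positive, 3 zero pivots.
Hence Q is positive semidefinite.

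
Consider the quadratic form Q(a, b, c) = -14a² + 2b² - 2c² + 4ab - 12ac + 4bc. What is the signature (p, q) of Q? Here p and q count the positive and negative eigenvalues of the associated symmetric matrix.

Write A = [[-14, 2, -6], [2, 2, 2], [-6, 2, -2]].
Symmetric row and column elimination reduces A to a congruent diagonal form with pivots -14, 16/7, 0.
Counting signs: 1 positive, 1 negative, 1 zero.

(1, 1)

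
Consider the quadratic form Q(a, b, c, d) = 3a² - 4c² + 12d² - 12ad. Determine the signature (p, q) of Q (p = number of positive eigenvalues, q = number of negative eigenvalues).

(1, 1)

The associated matrix is A = [[3, 0, 0, -6], [0, 0, 0, 0], [0, 0, -4, 0], [-6, 0, 0, 12]].
Row-reducing A symmetrically gives the diagonal entries 3, 0, -4, 0.
That gives 1 positive, 1 negative, 2 zero pivots.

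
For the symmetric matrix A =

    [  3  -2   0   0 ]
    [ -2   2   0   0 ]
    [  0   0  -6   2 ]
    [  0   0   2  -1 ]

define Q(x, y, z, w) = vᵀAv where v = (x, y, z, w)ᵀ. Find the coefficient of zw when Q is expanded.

4

The coefficient of zw is A[3,4] + A[4,3] = 2·2 = 4.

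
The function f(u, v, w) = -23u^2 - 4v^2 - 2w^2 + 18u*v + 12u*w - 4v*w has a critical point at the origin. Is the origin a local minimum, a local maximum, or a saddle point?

local maximum

The Hessian at the origin is H = [[-46, 18, 12], [18, -8, -4], [12, -4, -4]].
Applying the same elementary operations to the rows and columns of H produces a congruent diagonal matrix with entries -46, -22/23, -4/11.
Counting signs: 3 negative.
H is negative definite, so the origin is a strict local maximum.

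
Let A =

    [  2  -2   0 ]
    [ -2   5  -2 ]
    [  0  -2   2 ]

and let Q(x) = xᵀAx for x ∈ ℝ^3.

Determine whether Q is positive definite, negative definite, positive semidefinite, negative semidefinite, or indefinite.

Leading principal minors: Δ_1 = 2, Δ_2 = 6, Δ_3 = 4.
All leading principal minors are positive, so by Sylvester's criterion Q is positive definite.

positive definite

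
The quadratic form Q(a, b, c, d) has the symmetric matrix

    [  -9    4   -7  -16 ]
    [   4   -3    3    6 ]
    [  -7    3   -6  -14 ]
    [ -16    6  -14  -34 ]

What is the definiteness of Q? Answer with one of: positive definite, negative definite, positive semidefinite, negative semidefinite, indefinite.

negative definite

Leading principal minors: Δ_1 = -9, Δ_2 = 11, Δ_3 = -6, Δ_4 = 4.
The signs alternate starting with Δ_1 < 0, so by Sylvester's criterion Q is negative definite.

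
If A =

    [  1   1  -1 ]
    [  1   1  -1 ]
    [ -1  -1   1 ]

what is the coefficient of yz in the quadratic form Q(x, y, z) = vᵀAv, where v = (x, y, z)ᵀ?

-2

The coefficient of yz is A[2,3] + A[3,2] = 2·(-1) = -2.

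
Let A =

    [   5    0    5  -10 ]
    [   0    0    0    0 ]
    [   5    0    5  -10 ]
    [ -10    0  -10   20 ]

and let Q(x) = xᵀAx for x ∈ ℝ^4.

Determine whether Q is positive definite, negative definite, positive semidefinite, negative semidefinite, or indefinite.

positive semidefinite

Congruent diagonalization of A (simultaneous row and column reduction) yields pivots 5, 0, 0, 0.
Counting signs: 1 positive, 3 zero.
Hence Q is positive semidefinite.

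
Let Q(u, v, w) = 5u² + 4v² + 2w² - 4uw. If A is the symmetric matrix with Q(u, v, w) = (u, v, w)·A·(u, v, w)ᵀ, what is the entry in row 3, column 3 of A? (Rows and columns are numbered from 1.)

The coefficient of w² in Q is 2, and that is exactly A[3,3].

2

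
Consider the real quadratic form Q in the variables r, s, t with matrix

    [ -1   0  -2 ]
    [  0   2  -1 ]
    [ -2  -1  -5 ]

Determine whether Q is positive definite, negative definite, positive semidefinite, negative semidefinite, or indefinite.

An LDLᵀ factorisation of A has diagonal entries -1, 2, -3/2.
So there are 1 positive, 2 negative pivots.
Hence Q is indefinite.

indefinite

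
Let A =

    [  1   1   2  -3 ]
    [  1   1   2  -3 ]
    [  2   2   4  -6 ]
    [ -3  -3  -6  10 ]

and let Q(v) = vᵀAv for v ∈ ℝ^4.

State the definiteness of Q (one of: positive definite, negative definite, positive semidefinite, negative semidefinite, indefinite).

positive semidefinite

Symmetric row and column elimination reduces A to a congruent diagonal form with pivots 1, 0, 0, 1.
So there are 2 positive, 2 zero pivots.
Hence Q is positive semidefinite.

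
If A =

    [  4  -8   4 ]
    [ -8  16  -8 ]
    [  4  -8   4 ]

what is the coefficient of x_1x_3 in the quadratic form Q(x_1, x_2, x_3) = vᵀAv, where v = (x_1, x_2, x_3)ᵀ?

8

The coefficient of x_1x_3 is A[1,3] + A[3,1] = 2·4 = 8.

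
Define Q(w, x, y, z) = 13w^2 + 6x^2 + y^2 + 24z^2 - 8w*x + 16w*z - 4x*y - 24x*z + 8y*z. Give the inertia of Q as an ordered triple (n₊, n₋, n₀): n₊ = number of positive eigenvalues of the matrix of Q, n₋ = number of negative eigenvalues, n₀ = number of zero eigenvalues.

(3, 0, 1)

Write A = [[13, -4, 0, 8], [-4, 6, -2, -12], [0, -2, 1, 4], [8, -12, 4, 24]].
Symmetric row and column elimination reduces A to a congruent diagonal form with pivots 13, 62/13, 5/31, 0.
That gives 3 positive, 1 zero pivots.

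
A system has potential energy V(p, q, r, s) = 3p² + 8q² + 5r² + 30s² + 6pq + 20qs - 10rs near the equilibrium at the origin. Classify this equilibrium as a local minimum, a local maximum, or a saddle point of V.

local minimum

The Hessian at the origin is H = [[6, 6, 0, 0], [6, 16, 0, 20], [0, 0, 10, -10], [0, 20, -10, 60]].
An LDLᵀ factorisation of H has diagonal entries 6, 10, 10, 10.
That gives 4 positive pivots.
H is positive definite, so the origin is a strict local minimum.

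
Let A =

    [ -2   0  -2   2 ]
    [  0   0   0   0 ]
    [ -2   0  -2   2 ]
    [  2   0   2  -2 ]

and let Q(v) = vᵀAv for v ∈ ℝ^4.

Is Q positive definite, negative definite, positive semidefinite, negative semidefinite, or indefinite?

negative semidefinite

Symmetric row and column elimination reduces A to a congruent diagonal form with pivots -2, 0, 0, 0.
So there are 1 negative, 3 zero pivots.
Hence Q is negative semidefinite.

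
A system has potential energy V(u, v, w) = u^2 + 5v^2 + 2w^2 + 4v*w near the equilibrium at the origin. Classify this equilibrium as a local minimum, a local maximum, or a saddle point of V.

local minimum

The Hessian at the origin is H = [[2, 0, 0], [0, 10, 4], [0, 4, 4]].
Symmetric row and column elimination reduces H to a congruent diagonal form with pivots 2, 10, 12/5.
Counting signs: 3 positive.
H is positive definite, so the origin is a strict local minimum.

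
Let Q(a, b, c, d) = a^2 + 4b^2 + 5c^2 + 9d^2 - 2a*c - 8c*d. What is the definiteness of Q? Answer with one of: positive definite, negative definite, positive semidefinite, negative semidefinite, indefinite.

The associated matrix is A = [[1, 0, -1, 0], [0, 4, 0, 0], [-1, 0, 5, -4], [0, 0, -4, 9]].
Congruent diagonalization of A (simultaneous row and column reduction) yields pivots 1, 4, 4, 5.
So there are 4 positive pivots.
Hence Q is positive definite.

positive definite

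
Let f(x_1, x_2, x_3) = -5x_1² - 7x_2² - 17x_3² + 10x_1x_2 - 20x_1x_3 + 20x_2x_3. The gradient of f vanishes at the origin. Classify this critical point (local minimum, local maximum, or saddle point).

saddle point

The Hessian at the origin is H = [[-10, 10, -20], [10, -14, 20], [-20, 20, -34]].
Congruent diagonalization of H (simultaneous row and column reduction) yields pivots -10, -4, 6.
Counting signs: 1 positive, 2 negative.
H is indefinite, so the origin is a saddle point.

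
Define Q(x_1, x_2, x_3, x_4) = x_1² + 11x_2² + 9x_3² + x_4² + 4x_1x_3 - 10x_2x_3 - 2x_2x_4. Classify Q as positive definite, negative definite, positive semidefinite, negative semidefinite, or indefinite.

positive definite

The symmetric matrix of Q is A = [[1, 0, 2, 0], [0, 11, -5, -1], [2, -5, 9, 0], [0, -1, 0, 1]].
Leading principal minors: Δ_1 = 1, Δ_2 = 11, Δ_3 = 30, Δ_4 = 25.
All leading principal minors are positive, so by Sylvester's criterion Q is positive definite.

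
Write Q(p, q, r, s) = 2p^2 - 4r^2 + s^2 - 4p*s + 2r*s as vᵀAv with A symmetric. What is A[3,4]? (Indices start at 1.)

The coefficient of r·s in Q is 2. For a symmetric A this equals A[3,4] + A[4,3] = 2·A[3,4].
So A[3,4] = 2/2 = 1.

1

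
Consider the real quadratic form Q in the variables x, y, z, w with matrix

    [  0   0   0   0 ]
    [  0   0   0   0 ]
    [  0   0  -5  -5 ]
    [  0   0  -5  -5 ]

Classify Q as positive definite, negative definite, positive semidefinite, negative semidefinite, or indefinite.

negative semidefinite

Symmetric row and column elimination reduces A to a congruent diagonal form with pivots 0, 0, -5, 0.
That gives 1 negative, 3 zero pivots.
Hence Q is negative semidefinite.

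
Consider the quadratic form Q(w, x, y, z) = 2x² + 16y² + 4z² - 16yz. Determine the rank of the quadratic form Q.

Write A = [[0, 0, 0, 0], [0, 2, 0, 0], [0, 0, 16, -8], [0, 0, -8, 4]].
Symmetric row and column elimination reduces A to a congruent diagonal form with pivots 0, 2, 16, 0.
Counting signs: 2 positive, 2 zero.
The rank is the number of nonzero pivots: 2.

2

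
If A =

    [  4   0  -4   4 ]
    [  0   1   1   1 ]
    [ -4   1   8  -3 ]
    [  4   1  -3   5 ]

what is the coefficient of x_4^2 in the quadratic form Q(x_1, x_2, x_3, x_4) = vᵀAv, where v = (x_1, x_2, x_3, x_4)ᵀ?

5

The coefficient of x_4^2 is the diagonal entry A[4,4] = 5.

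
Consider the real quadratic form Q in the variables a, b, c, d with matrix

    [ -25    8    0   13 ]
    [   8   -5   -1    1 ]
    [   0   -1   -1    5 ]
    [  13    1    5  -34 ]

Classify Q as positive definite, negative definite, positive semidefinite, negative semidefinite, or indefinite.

negative definite

Leading principal minors: Δ_1 = -25, Δ_2 = 61, Δ_3 = -36, Δ_4 = 80.
The signs alternate starting with Δ_1 < 0, so by Sylvester's criterion Q is negative definite.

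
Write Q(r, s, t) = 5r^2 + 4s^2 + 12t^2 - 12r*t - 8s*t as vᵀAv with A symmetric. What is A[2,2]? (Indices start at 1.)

4

The coefficient of s^2 in Q is 4, and that is exactly A[2,2].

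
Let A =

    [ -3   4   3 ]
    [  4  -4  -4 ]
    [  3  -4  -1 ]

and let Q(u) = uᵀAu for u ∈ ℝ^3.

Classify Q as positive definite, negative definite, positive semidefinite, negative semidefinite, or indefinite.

indefinite

Symmetric row and column elimination reduces A to a congruent diagonal form with pivots -3, 4/3, 2.
That gives 2 positive, 1 negative pivots.
Hence Q is indefinite.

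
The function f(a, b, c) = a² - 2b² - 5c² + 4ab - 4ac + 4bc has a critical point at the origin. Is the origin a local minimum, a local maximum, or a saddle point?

saddle point

The Hessian at the origin is H = [[2, 4, -4], [4, -4, 4], [-4, 4, -10]].
Congruent diagonalization of H (simultaneous row and column reduction) yields pivots 2, -12, -6.
Counting signs: 1 positive, 2 negative.
H is indefinite, so the origin is a saddle point.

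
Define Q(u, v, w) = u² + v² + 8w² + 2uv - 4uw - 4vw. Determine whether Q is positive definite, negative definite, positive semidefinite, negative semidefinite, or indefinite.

positive semidefinite

The symmetric matrix is A = [[1, 1, -2], [1, 1, -2], [-2, -2, 8]].
Symmetric row and column elimination reduces A to a congruent diagonal form with pivots 1, 0, 4.
So there are 2 positive, 1 zero pivots.
Hence Q is positive semidefinite.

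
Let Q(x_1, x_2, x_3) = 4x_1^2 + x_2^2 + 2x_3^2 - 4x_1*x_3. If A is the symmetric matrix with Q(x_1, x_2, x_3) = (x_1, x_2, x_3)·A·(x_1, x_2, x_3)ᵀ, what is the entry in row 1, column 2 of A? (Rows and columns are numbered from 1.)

The coefficient of x_1·x_2 in Q is 0. For a symmetric A this equals A[1,2] + A[2,1] = 2·A[1,2].
So A[1,2] = 0/2 = 0.

0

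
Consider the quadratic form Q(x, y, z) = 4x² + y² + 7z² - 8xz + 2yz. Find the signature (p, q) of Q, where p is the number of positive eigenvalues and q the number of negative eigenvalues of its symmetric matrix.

The symmetric matrix is A = [[4, 0, -4], [0, 1, 1], [-4, 1, 7]].
Applying the same elementary operations to the rows and columns of A produces a congruent diagonal matrix with entries 4, 1, 2.
So there are 3 positive pivots.

(3, 0)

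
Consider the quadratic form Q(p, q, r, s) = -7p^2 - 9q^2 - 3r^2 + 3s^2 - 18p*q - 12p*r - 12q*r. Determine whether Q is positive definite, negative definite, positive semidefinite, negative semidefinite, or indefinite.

The symmetric matrix is A = [[-7, -9, -6, 0], [-9, -9, -6, 0], [-6, -6, -3, 0], [0, 0, 0, 3]].
Row-reducing A symmetrically gives the diagonal entries -7, 18/7, 1, 3.
So there are 3 positive, 1 negative pivots.
Hence Q is indefinite.

indefinite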